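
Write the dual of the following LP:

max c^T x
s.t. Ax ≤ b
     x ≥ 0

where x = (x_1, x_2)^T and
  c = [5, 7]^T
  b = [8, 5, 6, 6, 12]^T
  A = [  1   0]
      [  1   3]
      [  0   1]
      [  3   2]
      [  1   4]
Minimize: z = 8y1 + 5y2 + 6y3 + 6y4 + 12y5

Subject to:
  C1: -y1 - y2 - 3y4 - y5 ≤ -5
  C2: -3y2 - y3 - 2y4 - 4y5 ≤ -7
  y1, y2, y3, y4, y5 ≥ 0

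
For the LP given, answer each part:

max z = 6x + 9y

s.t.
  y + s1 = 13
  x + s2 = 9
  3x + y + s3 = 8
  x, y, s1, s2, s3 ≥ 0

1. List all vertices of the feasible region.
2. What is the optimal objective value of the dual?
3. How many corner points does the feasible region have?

1. (0, 0), (2.667, 0), (0, 8)
2. 72 (by strong duality, equal to the primal optimum)
3. 3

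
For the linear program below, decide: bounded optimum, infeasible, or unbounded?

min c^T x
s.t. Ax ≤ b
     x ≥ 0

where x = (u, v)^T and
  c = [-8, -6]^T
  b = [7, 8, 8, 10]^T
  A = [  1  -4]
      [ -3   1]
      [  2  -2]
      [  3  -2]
Feasible point: (0, 0) satisfies every constraint, so the LP is feasible.
Direction d = (1, 3): for each constraint row a, a·d ≤ 0 —
  (1)(1) + (-4)(3) = -11 ≤ 0
  (-3)(1) + (1)(3) = 0 ≤ 0
  (2)(1) + (-2)(3) = -4 ≤ 0
  (3)(1) + (-2)(3) = -3 ≤ 0
and d ≥ 0, so (0, 0) + t·d stays feasible for every t ≥ 0. Along this ray z = -8u - 6v changes by -26 per unit t, so z → −∞.

The LP is unbounded; z can be made arbitrarily small.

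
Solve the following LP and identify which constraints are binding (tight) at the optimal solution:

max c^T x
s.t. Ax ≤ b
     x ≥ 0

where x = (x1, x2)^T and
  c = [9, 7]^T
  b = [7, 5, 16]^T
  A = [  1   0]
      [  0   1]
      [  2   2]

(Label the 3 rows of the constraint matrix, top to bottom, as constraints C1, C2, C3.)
Optimal: x1 = 7, x2 = 1
Slack at optimum:
  C1: slack = 0 (binding)
  C2: slack = 4
  C3: slack = 0 (binding)
  x1 ≥ 0: x1 = 7
  x2 ≥ 0: x2 = 1
Binding constraints: C1, C3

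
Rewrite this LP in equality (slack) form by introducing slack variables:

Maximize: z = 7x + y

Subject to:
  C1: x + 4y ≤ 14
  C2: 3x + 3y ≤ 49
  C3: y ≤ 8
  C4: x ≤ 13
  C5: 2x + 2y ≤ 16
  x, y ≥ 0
max z = 7x + y

s.t.
  x + 4y + s1 = 14
  3x + 3y + s2 = 49
  y + s3 = 8
  x + s4 = 13
  2x + 2y + s5 = 16
  x, y, s1, s2, s3, s4, s5 ≥ 0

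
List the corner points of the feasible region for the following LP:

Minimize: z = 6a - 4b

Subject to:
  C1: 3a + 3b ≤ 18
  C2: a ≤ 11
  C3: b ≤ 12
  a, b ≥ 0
Each vertex is the intersection of two constraint boundaries that also satisfies all remaining constraints:
  a = 0 and b = 0 → (0, 0)
  3a + 3b = 18 and b = 0 → (6, 0)
  3a + 3b = 18 and a = 0 → (0, 6)

Vertices: (0, 0), (6, 0), (0, 6)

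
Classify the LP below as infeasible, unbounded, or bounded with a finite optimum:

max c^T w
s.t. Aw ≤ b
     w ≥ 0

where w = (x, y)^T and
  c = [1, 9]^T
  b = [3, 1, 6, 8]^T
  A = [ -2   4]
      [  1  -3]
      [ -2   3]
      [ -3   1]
Feasible point: (0, 0) satisfies every constraint, so the LP is feasible.
Direction d = (2, 1): for each constraint row a, a·d ≤ 0 —
  (-2)(2) + (4)(1) = 0 ≤ 0
  (1)(2) + (-3)(1) = -1 ≤ 0
  (-2)(2) + (3)(1) = -1 ≤ 0
  (-3)(2) + (1)(1) = -5 ≤ 0
and d ≥ 0, so (0, 0) + t·d stays feasible for every t ≥ 0. Along this ray z = x + 9y changes by 11 per unit t, so z → +∞.

The LP is unbounded; z can be made arbitrarily large.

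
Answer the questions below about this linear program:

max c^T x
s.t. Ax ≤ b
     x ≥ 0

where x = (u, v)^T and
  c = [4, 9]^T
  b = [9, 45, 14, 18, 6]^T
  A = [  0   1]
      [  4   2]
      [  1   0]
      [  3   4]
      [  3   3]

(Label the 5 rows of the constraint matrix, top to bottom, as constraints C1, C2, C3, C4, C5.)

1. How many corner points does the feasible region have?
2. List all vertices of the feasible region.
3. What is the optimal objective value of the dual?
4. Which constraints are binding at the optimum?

1. 3
2. (0, 0), (2, 0), (0, 2)
3. 18 (by strong duality, equal to the primal optimum)
4. C5, u ≥ 0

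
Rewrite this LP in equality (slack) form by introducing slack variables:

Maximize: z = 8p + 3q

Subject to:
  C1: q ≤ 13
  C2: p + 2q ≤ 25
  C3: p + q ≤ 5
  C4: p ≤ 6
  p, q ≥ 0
max z = 8p + 3q

s.t.
  q + s1 = 13
  p + 2q + s2 = 25
  p + q + s3 = 5
  p + s4 = 6
  p, q, s1, s2, s3, s4 ≥ 0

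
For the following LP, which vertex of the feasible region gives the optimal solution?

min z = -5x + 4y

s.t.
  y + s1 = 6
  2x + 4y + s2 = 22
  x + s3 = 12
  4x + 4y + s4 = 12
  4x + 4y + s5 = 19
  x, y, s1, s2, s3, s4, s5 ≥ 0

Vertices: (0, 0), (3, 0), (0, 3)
Evaluating z = -5x + 4y at each vertex:
  (0, 0): z = 0
  (3, 0): z = -15
  (0, 3): z = 12

The smallest value is z = -15, attained at (3, 0).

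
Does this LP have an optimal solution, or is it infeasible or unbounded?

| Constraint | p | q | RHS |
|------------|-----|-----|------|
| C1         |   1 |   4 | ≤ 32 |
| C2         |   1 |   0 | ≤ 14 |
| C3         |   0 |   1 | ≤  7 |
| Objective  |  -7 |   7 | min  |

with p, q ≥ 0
The point (14, 0) satisfies every constraint, so the LP is feasible; the constraints give p ≤ 14 and q ≤ 7, which with p, q ≥ 0 keep the feasible region inside a bounded box. A feasible, bounded LP attains a finite optimum at a vertex.

Bounded optimum: z* = -98 at (14, 0).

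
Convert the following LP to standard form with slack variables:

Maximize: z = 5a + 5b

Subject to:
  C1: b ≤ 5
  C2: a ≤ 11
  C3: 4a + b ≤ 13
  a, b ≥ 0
max z = 5a + 5b

s.t.
  b + s1 = 5
  a + s2 = 11
  4a + b + s3 = 13
  a, b, s1, s2, s3 ≥ 0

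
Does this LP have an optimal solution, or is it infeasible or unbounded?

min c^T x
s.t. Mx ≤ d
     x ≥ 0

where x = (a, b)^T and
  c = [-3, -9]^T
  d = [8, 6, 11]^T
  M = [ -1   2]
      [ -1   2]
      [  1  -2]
Feasible point: (0, 0) satisfies every constraint, so the LP is feasible.
Direction d = (2, 1): for each constraint row a, a·d ≤ 0 —
  (-1)(2) + (2)(1) = 0 ≤ 0
  (-1)(2) + (2)(1) = 0 ≤ 0
  (1)(2) + (-2)(1) = 0 ≤ 0
and d ≥ 0, so (0, 0) + t·d stays feasible for every t ≥ 0. Along this ray z = -3a - 9b changes by -15 per unit t, so z → −∞.

Unbounded: there is a feasible ray along which z → −∞.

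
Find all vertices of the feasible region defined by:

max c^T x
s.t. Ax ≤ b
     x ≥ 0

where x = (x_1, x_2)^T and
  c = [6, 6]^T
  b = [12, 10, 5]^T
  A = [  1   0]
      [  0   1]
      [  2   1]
Each vertex is the intersection of two constraint boundaries that also satisfies all remaining constraints:
  x_1 = 0 and x_2 = 0 → (0, 0)
  2x_1 + x_2 = 5 and x_2 = 0 → (2.5, 0)
  2x_1 + x_2 = 5 and x_1 = 0 → (0, 5)

Vertices: (0, 0), (2.5, 0), (0, 5)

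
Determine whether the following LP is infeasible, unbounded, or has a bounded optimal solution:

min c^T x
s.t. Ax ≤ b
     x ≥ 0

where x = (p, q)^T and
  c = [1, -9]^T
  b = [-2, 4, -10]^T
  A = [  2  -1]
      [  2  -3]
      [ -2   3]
One constraint requires 2p - 3q ≤ 4, while the constraint -2p + 3q ≤ -10 is equivalent to 2p - 3q ≥ 10. Together they would need 10 ≤ 2p - 3q ≤ 4, which is impossible since 10 > 4. No point satisfies all constraints.

Infeasible: no point satisfies all constraints simultaneously.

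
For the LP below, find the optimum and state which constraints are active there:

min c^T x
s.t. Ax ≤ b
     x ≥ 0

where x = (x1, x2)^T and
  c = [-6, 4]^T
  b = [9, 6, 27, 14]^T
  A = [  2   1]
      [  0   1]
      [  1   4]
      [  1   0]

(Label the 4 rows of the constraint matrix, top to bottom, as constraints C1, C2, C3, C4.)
Optimal: x1 = 4.5, x2 = 0
Binding: C1, x2 ≥ 0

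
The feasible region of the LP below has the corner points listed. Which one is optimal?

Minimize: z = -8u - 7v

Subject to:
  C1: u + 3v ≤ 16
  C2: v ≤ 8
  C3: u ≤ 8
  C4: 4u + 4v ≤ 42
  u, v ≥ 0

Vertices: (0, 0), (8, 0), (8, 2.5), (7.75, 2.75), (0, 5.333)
Evaluating z = -8u - 7v at each vertex:
  (0, 0): z = 0
  (8, 0): z = -64
  (8, 2.5): z = -81.5
  (7.75, 2.75): z = -81.25
  (0, 5.333): z = -37.33

The smallest value is z = -81.5, attained at (8, 2.5).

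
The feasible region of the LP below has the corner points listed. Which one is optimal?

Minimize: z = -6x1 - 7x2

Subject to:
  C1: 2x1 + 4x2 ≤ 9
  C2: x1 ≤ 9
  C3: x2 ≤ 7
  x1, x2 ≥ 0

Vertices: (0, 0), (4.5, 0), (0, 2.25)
Evaluating z = -6x1 - 7x2 at each vertex:
  (0, 0): z = 0
  (4.5, 0): z = -27
  (0, 2.25): z = -15.75

The smallest value is z = -27, attained at (4.5, 0).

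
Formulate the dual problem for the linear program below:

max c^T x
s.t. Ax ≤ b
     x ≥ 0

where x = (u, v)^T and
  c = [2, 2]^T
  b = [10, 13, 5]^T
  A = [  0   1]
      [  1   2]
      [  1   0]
Minimize: z = 10y1 + 13y2 + 5y3

Subject to:
  C1: -y2 - y3 ≤ -2
  C2: -y1 - 2y2 ≤ -2
  y1, y2, y3 ≥ 0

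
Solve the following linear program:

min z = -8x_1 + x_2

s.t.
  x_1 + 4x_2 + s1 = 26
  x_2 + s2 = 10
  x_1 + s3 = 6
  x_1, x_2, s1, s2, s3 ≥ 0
x_1 = 6, x_2 = 0, z = -48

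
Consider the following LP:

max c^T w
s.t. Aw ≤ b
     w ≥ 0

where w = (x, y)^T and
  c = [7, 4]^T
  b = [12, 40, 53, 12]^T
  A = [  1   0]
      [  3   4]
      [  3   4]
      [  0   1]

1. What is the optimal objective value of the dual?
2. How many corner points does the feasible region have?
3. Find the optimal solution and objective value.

1. 88 (by strong duality, equal to the primal optimum)
2. 4
3. x = 12, y = 1, z = 88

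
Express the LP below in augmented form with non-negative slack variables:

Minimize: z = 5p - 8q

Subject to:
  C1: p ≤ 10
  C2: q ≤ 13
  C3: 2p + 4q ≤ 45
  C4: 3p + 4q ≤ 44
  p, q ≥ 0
min z = 5p - 8q

s.t.
  p + s1 = 10
  q + s2 = 13
  2p + 4q + s3 = 45
  3p + 4q + s4 = 44
  p, q, s1, s2, s3, s4 ≥ 0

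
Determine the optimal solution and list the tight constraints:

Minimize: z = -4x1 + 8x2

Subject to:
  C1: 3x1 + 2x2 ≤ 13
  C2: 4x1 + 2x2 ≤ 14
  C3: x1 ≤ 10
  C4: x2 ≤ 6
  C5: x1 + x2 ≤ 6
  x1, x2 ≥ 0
Optimal: x1 = 3.5, x2 = 0
Binding: C2, x2 ≥ 0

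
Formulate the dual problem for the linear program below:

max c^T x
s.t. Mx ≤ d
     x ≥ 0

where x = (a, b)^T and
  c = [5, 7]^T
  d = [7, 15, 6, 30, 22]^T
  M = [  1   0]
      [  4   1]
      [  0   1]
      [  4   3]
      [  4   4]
Minimize: z = 7y1 + 15y2 + 6y3 + 30y4 + 22y5

Subject to:
  C1: -y1 - 4y2 - 4y4 - 4y5 ≤ -5
  C2: -y2 - y3 - 3y4 - 4y5 ≤ -7
  y1, y2, y3, y4, y5 ≥ 0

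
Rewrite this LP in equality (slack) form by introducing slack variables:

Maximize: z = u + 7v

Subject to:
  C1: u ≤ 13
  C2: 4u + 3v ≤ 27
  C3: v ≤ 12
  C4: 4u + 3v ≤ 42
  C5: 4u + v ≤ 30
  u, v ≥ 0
max z = u + 7v

s.t.
  u + s1 = 13
  4u + 3v + s2 = 27
  v + s3 = 12
  4u + 3v + s4 = 42
  4u + v + s5 = 30
  u, v, s1, s2, s3, s4, s5 ≥ 0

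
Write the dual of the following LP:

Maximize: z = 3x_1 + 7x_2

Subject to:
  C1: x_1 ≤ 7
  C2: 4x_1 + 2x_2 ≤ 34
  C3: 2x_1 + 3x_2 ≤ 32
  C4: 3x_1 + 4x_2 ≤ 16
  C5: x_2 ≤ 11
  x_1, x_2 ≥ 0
Minimize: z = 7y1 + 34y2 + 32y3 + 16y4 + 11y5

Subject to:
  C1: -y1 - 4y2 - 2y3 - 3y4 ≤ -3
  C2: -2y2 - 3y3 - 4y4 - y5 ≤ -7
  y1, y2, y3, y4, y5 ≥ 0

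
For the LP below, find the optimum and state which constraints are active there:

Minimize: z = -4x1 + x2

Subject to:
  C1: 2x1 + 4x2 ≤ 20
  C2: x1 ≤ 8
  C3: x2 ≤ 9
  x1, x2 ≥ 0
Optimal: x1 = 8, x2 = 0
Binding: C2, x2 ≥ 0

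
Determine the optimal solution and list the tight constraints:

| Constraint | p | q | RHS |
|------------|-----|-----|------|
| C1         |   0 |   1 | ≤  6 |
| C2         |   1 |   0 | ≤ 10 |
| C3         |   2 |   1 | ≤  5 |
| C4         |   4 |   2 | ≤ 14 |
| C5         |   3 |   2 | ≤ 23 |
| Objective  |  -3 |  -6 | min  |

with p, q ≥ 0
Optimal: p = 0, q = 5
Binding: C3, p ≥ 0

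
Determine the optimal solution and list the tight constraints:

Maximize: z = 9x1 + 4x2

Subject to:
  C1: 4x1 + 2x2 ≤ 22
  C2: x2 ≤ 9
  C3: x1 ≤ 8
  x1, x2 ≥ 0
Optimal: x1 = 5.5, x2 = 0
Slack at optimum:
  C1: slack = 0 (binding)
  C2: slack = 9
  C3: slack = 2.5
  x1 ≥ 0: x1 = 5.5
  x2 ≥ 0: x2 = 0 (binding)
Binding constraints: C1, x2 ≥ 0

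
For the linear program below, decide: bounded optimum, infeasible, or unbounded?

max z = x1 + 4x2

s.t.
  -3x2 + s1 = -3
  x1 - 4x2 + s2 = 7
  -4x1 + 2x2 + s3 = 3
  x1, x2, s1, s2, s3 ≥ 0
Feasible point: (0, 1) satisfies every constraint, so the LP is feasible.
Direction d = (1, 1): for each constraint row a, a·d ≤ 0 —
  (0)(1) + (-3)(1) = -3 ≤ 0
  (1)(1) + (-4)(1) = -3 ≤ 0
  (-4)(1) + (2)(1) = -2 ≤ 0
and d ≥ 0, so (0, 1) + t·d stays feasible for every t ≥ 0. Along this ray z = x1 + 4x2 changes by 5 per unit t, so z → +∞.

Unbounded — the objective can increase without bound over the feasible region.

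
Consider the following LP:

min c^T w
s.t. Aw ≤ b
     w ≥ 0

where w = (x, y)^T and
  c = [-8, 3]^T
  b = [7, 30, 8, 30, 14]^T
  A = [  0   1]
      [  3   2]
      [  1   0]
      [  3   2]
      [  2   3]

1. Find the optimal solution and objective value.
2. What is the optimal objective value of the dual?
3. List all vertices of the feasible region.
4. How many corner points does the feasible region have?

1. x = 7, y = 0, z = -56
2. -56 (by strong duality, equal to the primal optimum)
3. (0, 0), (7, 0), (0, 4.667)
4. 3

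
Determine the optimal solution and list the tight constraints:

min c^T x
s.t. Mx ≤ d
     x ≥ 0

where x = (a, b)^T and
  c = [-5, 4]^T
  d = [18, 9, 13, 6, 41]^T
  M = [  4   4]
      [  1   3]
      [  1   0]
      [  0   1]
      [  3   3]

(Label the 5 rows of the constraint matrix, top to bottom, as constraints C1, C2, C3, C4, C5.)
Optimal: a = 4.5, b = 0
Binding: C1, b ≥ 0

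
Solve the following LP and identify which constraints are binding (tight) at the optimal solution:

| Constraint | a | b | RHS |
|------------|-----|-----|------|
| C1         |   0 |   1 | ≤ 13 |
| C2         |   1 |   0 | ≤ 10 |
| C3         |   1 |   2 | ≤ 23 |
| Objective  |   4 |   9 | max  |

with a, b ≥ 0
Optimal: a = 0, b = 11.5
Binding: C3, a ≥ 0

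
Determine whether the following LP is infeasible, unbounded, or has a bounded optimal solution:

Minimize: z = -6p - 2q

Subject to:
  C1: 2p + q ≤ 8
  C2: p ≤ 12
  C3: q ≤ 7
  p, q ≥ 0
The point (4, 0) satisfies every constraint, so the LP is feasible; the constraints give p ≤ 12 and q ≤ 7, which with p, q ≥ 0 keep the feasible region inside a bounded box. A feasible, bounded LP attains a finite optimum at a vertex.

Evaluating z = -6p - 2q at each vertex:
  (0, 0): z = 0
  (4, 0): z = -24
  (0.5, 7): z = -17
  (0, 7): z = -14

Feasible with finite optimum z* = -24 at (4, 0).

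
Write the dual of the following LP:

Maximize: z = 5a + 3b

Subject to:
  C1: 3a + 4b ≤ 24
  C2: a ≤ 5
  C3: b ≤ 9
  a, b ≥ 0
Minimize: z = 24y1 + 5y2 + 9y3

Subject to:
  C1: -3y1 - y2 ≤ -5
  C2: -4y1 - y3 ≤ -3
  y1, y2, y3 ≥ 0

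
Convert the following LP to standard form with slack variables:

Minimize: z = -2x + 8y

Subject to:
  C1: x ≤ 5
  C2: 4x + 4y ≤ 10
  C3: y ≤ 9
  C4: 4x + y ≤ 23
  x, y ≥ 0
min z = -2x + 8y

s.t.
  x + s1 = 5
  4x + 4y + s2 = 10
  y + s3 = 9
  4x + y + s4 = 23
  x, y, s1, s2, s3, s4 ≥ 0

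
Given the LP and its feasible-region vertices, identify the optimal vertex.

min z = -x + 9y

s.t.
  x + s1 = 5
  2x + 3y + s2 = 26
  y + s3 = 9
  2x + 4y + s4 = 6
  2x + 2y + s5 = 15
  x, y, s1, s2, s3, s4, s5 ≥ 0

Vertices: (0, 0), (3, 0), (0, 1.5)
(3, 0) with z = -3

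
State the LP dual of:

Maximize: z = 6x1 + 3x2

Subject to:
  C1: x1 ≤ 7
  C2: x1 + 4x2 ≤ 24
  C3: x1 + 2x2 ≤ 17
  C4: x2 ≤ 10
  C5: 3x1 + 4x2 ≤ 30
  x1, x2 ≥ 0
Minimize: z = 7y1 + 24y2 + 17y3 + 10y4 + 30y5

Subject to:
  C1: -y1 - y2 - y3 - 3y5 ≤ -6
  C2: -4y2 - 2y3 - y4 - 4y5 ≤ -3
  y1, y2, y3, y4, y5 ≥ 0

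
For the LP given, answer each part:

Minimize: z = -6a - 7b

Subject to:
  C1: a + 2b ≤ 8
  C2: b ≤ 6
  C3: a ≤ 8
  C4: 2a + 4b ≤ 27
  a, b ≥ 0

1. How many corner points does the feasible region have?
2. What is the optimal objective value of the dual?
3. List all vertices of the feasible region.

1. 3
2. -48 (by strong duality, equal to the primal optimum)
3. (0, 0), (8, 0), (0, 4)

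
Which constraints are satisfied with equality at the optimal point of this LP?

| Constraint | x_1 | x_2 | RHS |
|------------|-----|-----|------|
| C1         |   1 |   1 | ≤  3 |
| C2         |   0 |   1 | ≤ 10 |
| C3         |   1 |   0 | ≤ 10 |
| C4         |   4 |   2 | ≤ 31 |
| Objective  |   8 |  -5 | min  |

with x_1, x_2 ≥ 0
Optimal: x_1 = 0, x_2 = 3
Binding: C1, x_1 ≥ 0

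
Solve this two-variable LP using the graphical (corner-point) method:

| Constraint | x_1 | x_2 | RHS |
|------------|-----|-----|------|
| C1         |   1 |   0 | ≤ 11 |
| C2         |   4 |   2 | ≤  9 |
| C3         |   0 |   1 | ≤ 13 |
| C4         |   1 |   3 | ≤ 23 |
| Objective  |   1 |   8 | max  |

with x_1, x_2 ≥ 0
Each vertex is the intersection of two constraint boundaries that also satisfies all remaining constraints:
  x_1 = 0 and x_2 = 0 → (0, 0)
  4x_1 + 2x_2 = 9 and x_2 = 0 → (2.25, 0)
  4x_1 + 2x_2 = 9 and x_1 = 0 → (0, 4.5)

Evaluating z = x_1 + 8x_2 at each vertex:
  (0, 0): z = 0
  (2.25, 0): z = 2.25
  (0, 4.5): z = 36

The maximum is at (0, 4.5) with z = 36.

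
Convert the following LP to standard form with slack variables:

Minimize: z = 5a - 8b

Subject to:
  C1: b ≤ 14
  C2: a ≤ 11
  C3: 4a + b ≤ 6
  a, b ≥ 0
min z = 5a - 8b

s.t.
  b + s1 = 14
  a + s2 = 11
  4a + b + s3 = 6
  a, b, s1, s2, s3 ≥ 0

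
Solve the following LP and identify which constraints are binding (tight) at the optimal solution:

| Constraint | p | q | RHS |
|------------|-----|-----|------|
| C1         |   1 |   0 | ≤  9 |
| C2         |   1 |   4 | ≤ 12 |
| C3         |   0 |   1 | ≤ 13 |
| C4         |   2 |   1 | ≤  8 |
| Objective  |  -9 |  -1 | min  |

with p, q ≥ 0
Optimal: p = 4, q = 0
Slack at optimum:
  C1: slack = 5
  C2: slack = 8
  C3: slack = 13
  C4: slack = 0 (binding)
  p ≥ 0: p = 4
  q ≥ 0: q = 0 (binding)
Binding constraints: C4, q ≥ 0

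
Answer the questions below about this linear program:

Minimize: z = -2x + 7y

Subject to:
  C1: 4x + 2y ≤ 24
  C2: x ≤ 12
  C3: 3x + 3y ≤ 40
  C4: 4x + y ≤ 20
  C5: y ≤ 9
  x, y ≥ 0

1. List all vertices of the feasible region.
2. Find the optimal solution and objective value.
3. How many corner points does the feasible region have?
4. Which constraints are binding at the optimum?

1. (0, 0), (5, 0), (4, 4), (1.5, 9), (0, 9)
2. x = 5, y = 0, z = -10
3. 5
4. C4, y ≥ 0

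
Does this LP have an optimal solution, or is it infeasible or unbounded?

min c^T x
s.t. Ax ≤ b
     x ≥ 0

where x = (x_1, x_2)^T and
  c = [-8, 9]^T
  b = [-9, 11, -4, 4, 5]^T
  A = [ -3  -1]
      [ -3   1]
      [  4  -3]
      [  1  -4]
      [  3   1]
One constraint requires 3x_1 + x_2 ≤ 5, while the constraint -3x_1 - x_2 ≤ -9 is equivalent to 3x_1 + x_2 ≥ 9. Together they would need 9 ≤ 3x_1 + x_2 ≤ 5, which is impossible since 9 > 5. No point satisfies all constraints.

Infeasible — the constraint set is empty.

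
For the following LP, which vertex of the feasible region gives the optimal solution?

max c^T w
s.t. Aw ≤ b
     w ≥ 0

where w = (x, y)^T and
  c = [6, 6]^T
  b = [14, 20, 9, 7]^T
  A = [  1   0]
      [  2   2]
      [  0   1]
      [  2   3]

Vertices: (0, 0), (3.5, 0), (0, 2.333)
Evaluating z = 6x + 6y at each vertex:
  (0, 0): z = 0
  (3.5, 0): z = 21
  (0, 2.333): z = 14

The largest value is z = 21, attained at (3.5, 0).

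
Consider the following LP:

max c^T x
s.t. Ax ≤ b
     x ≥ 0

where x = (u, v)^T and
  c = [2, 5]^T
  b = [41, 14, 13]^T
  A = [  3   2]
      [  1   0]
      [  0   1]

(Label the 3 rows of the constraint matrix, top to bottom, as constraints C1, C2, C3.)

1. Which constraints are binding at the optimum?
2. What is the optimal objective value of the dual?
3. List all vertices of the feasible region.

1. C1, C3
2. 75 (by strong duality, equal to the primal optimum)
3. (0, 0), (13.67, 0), (5, 13), (0, 13)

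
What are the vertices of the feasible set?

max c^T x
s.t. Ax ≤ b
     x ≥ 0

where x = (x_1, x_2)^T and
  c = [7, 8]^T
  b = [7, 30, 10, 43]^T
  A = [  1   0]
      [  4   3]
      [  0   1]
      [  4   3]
Each vertex is the intersection of two constraint boundaries that also satisfies all remaining constraints:
  x_1 = 0 and x_2 = 0 → (0, 0)
  x_1 = 7 and x_2 = 0 → (7, 0)
  x_1 = 7 and 4x_1 + 3x_2 = 30 → (7, 0.6667)
  4x_1 + 3x_2 = 30 and x_2 = 10 → (0, 10)

Vertices: (0, 0), (7, 0), (7, 0.6667), (0, 10)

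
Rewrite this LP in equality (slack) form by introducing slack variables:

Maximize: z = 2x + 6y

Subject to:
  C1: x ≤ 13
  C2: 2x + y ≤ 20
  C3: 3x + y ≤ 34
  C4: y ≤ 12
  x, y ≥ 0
max z = 2x + 6y

s.t.
  x + s1 = 13
  2x + y + s2 = 20
  3x + y + s3 = 34
  y + s4 = 12
  x, y, s1, s2, s3, s4 ≥ 0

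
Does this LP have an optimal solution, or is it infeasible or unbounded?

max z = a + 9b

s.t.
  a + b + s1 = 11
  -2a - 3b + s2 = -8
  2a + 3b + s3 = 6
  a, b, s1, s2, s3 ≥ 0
The row 2a + 3b + s3 = 6 with s3 ≥ 0 requires 2a + 3b ≤ 6, while the row -2a - 3b + s2 = -8 with s2 ≥ 0 is equivalent to 2a + 3b ≥ 8. Together they would need 8 ≤ 2a + 3b ≤ 6, which is impossible since 8 > 6. No point satisfies all constraints.

The feasible region is empty; the LP is infeasible.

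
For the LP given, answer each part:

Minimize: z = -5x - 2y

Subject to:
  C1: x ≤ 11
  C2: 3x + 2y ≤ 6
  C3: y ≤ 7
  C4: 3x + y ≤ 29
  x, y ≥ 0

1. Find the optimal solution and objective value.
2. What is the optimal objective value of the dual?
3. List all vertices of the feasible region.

1. x = 2, y = 0, z = -10
2. -10 (by strong duality, equal to the primal optimum)
3. (0, 0), (2, 0), (0, 3)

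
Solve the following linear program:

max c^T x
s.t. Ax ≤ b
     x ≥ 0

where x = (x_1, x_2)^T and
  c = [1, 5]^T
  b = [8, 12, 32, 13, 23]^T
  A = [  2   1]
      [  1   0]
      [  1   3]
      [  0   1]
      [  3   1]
Each vertex is the intersection of two constraint boundaries that also satisfies all remaining constraints:
  x_1 = 0 and x_2 = 0 → (0, 0)
  2x_1 + x_2 = 8 and x_2 = 0 → (4, 0)
  2x_1 + x_2 = 8 and x_1 = 0 → (0, 8)

Evaluating z = x_1 + 5x_2 at each vertex:
  (0, 0): z = 0
  (4, 0): z = 4
  (0, 8): z = 40

The maximum is at (0, 8) with z = 40.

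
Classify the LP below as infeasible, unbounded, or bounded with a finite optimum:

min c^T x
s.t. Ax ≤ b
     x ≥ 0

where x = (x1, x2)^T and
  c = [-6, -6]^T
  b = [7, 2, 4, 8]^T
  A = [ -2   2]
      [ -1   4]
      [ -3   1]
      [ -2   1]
Feasible point: (0, 0) satisfies every constraint, so the LP is feasible.
Direction d = (1, 0): for each constraint row a, a·d ≤ 0 —
  (-2)(1) + (2)(0) = -2 ≤ 0
  (-1)(1) + (4)(0) = -1 ≤ 0
  (-3)(1) + (1)(0) = -3 ≤ 0
  (-2)(1) + (1)(0) = -2 ≤ 0
and d ≥ 0, so (0, 0) + t·d stays feasible for every t ≥ 0. Along this ray z = -6x1 - 6x2 changes by -6 per unit t, so z → −∞.

The LP is unbounded; z can be made arbitrarily small.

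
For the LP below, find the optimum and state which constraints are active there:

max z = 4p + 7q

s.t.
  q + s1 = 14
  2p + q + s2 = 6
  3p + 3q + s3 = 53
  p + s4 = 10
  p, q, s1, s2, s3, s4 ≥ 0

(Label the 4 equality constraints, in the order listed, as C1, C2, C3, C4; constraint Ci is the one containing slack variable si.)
Optimal: p = 0, q = 6
Binding: C2, p ≥ 0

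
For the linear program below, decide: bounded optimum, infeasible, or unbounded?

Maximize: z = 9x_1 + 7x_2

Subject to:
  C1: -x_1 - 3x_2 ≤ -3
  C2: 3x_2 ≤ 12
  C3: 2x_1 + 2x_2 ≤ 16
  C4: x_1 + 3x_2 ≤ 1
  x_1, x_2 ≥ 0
C4 requires x_1 + 3x_2 ≤ 1, while C1 (-x_1 - 3x_2 ≤ -3) is equivalent to x_1 + 3x_2 ≥ 3. Together they would need 3 ≤ x_1 + 3x_2 ≤ 1, which is impossible since 3 > 1. No point satisfies all constraints.

The feasible region is empty; the LP is infeasible.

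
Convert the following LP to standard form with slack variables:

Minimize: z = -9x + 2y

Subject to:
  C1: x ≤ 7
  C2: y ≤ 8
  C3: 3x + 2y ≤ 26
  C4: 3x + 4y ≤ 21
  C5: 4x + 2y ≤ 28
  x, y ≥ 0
min z = -9x + 2y

s.t.
  x + s1 = 7
  y + s2 = 8
  3x + 2y + s3 = 26
  3x + 4y + s4 = 21
  4x + 2y + s5 = 28
  x, y, s1, s2, s3, s4, s5 ≥ 0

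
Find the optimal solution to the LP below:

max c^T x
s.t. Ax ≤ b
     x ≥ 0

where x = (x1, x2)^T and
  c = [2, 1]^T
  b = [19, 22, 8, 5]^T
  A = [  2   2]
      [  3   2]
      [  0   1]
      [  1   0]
x1 = 5, x2 = 3.5, z = 13.5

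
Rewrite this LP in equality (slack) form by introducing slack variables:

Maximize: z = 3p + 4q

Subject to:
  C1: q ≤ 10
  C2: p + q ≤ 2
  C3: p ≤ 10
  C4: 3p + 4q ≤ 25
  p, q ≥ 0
max z = 3p + 4q

s.t.
  q + s1 = 10
  p + q + s2 = 2
  p + s3 = 10
  3p + 4q + s4 = 25
  p, q, s1, s2, s3, s4 ≥ 0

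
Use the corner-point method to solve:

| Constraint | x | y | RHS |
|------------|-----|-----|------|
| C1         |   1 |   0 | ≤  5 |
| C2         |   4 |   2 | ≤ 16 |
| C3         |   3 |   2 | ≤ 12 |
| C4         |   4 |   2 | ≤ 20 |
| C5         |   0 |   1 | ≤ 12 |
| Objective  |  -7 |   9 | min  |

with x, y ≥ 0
x = 4, y = 0, z = -28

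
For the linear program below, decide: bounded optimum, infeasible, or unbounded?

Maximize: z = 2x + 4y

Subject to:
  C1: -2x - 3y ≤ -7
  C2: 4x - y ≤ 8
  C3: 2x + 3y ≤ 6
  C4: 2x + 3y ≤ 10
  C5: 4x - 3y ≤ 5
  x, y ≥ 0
C3 requires 2x + 3y ≤ 6, while C1 (-2x - 3y ≤ -7) is equivalent to 2x + 3y ≥ 7. Together they would need 7 ≤ 2x + 3y ≤ 6, which is impossible since 7 > 6. No point satisfies all constraints.

Infeasible — the constraint set is empty.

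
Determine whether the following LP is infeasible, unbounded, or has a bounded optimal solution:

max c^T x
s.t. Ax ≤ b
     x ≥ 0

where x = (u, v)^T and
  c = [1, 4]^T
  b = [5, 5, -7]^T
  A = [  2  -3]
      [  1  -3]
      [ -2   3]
One constraint requires 2u - 3v ≤ 5, while the constraint -2u + 3v ≤ -7 is equivalent to 2u - 3v ≥ 7. Together they would need 7 ≤ 2u - 3v ≤ 5, which is impossible since 7 > 5. No point satisfies all constraints.

Infeasible — the constraint set is empty.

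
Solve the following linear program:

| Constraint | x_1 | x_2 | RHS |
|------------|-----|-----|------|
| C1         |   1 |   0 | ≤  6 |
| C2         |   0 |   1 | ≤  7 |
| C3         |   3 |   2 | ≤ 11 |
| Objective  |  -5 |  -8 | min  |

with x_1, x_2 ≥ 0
x_1 = 0, x_2 = 5.5, z = -44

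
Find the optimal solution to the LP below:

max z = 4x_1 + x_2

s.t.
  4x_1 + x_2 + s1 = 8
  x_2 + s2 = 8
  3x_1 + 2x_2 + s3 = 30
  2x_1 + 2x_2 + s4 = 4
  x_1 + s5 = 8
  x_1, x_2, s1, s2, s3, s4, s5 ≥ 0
x_1 = 2, x_2 = 0, z = 8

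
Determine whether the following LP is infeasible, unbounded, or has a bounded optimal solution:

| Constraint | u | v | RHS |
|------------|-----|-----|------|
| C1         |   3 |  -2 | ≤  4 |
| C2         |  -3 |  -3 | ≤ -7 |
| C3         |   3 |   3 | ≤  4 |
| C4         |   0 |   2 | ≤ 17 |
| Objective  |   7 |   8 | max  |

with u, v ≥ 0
C3 requires 3u + 3v ≤ 4, while C2 (-3u - 3v ≤ -7) is equivalent to 3u + 3v ≥ 7. Together they would need 7 ≤ 3u + 3v ≤ 4, which is impossible since 7 > 4. No point satisfies all constraints.

Infeasible: no point satisfies all constraints simultaneously.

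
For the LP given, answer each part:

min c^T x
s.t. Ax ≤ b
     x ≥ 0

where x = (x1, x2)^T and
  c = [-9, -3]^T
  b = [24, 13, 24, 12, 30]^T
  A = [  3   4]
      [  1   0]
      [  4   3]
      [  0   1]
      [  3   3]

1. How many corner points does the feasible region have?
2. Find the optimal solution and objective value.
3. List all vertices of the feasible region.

1. 4
2. x1 = 6, x2 = 0, z = -54
3. (0, 0), (6, 0), (3.429, 3.429), (0, 6)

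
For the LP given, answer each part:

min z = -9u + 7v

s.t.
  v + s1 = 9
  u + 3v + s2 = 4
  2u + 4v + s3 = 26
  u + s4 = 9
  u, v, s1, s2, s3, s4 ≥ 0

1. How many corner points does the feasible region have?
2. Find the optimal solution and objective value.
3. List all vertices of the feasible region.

1. 3
2. u = 4, v = 0, z = -36
3. (0, 0), (4, 0), (0, 1.333)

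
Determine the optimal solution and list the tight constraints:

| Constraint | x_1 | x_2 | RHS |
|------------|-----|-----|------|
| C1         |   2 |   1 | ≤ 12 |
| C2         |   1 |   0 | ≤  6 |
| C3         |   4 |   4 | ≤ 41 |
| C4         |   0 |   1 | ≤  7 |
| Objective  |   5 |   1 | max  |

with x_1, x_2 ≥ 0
Optimal: x_1 = 6, x_2 = 0
Slack at optimum:
  C1: slack = 0 (binding)
  C2: slack = 0 (binding)
  C3: slack = 17
  C4: slack = 7
  x_1 ≥ 0: x_1 = 6
  x_2 ≥ 0: x_2 = 0 (binding)
Binding constraints: C1, C2, x_2 ≥ 0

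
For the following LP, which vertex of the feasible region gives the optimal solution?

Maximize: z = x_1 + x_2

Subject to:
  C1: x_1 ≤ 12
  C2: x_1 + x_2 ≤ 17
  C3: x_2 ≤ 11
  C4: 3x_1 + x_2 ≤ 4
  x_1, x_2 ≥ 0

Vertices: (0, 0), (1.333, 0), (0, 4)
(0, 4) with z = 4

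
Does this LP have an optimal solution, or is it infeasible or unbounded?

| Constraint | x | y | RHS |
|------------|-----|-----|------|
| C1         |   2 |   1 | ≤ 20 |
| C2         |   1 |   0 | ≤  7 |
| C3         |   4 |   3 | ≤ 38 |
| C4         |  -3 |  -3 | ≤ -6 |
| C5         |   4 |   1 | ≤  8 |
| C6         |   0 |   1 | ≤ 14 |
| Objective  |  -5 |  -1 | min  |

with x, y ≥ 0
The point (2, 0) satisfies every constraint, so the LP is feasible; the constraints give x ≤ 7 and y ≤ 14, which with x, y ≥ 0 keep the feasible region inside a bounded box. A feasible, bounded LP attains a finite optimum at a vertex.

Evaluating z = -5x - y at each vertex:
  (0, 2): z = -2
  (2, 0): z = -10
  (0, 8): z = -8

The LP has an optimal solution: (2, 0) with z = -10.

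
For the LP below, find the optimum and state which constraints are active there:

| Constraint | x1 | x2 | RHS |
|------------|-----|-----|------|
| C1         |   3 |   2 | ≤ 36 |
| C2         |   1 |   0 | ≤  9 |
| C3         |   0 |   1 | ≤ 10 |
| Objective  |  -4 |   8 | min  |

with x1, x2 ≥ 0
Optimal: x1 = 9, x2 = 0
Slack at optimum:
  C1: slack = 9
  C2: slack = 0 (binding)
  C3: slack = 10
  x1 ≥ 0: x1 = 9
  x2 ≥ 0: x2 = 0 (binding)
Binding constraints: C2, x2 ≥ 0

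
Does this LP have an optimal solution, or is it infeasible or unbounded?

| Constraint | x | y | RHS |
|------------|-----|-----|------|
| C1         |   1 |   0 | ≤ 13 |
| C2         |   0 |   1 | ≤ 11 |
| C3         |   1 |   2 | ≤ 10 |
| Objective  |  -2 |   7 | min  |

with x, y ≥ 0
The point (10, 0) satisfies every constraint, so the LP is feasible; the constraints give x ≤ 13 and y ≤ 11, which with x, y ≥ 0 keep the feasible region inside a bounded box. A feasible, bounded LP attains a finite optimum at a vertex.

Bounded optimum: z* = -20 at (10, 0).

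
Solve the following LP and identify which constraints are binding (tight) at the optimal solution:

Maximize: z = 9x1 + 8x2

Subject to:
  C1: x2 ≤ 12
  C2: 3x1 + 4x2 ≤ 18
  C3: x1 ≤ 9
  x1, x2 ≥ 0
Optimal: x1 = 6, x2 = 0
Binding: C2, x2 ≥ 0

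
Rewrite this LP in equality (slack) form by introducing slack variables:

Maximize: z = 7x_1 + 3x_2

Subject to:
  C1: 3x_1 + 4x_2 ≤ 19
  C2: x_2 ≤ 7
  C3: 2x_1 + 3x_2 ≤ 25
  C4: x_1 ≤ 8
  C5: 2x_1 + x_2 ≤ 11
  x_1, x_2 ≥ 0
max z = 7x_1 + 3x_2

s.t.
  3x_1 + 4x_2 + s1 = 19
  x_2 + s2 = 7
  2x_1 + 3x_2 + s3 = 25
  x_1 + s4 = 8
  2x_1 + x_2 + s5 = 11
  x_1, x_2, s1, s2, s3, s4, s5 ≥ 0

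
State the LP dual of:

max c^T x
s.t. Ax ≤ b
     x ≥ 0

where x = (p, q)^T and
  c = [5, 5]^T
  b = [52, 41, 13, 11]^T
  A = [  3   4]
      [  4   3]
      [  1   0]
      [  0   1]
Minimize: z = 52y1 + 41y2 + 13y3 + 11y4

Subject to:
  C1: -3y1 - 4y2 - y3 ≤ -5
  C2: -4y1 - 3y2 - y4 ≤ -5
  y1, y2, y3, y4 ≥ 0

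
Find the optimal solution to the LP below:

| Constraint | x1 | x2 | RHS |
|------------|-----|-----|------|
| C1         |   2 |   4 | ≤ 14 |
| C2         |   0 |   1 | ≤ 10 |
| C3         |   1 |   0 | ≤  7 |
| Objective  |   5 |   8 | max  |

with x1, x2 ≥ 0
Each vertex is the intersection of two constraint boundaries that also satisfies all remaining constraints:
  x1 = 0 and x2 = 0 → (0, 0)
  2x1 + 4x2 = 14 and x1 = 7 → (7, 0)
  2x1 + 4x2 = 14 and x1 = 0 → (0, 3.5)

Evaluating z = 5x1 + 8x2 at each vertex:
  (0, 0): z = 0
  (7, 0): z = 35
  (0, 3.5): z = 28

The maximum is at (7, 0) with z = 35.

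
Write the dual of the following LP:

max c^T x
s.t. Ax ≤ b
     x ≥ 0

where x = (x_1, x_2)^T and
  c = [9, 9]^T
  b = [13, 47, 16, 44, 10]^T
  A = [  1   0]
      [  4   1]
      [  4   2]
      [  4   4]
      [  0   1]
Minimize: z = 13y1 + 47y2 + 16y3 + 44y4 + 10y5

Subject to:
  C1: -y1 - 4y2 - 4y3 - 4y4 ≤ -9
  C2: -y2 - 2y3 - 4y4 - y5 ≤ -9
  y1, y2, y3, y4, y5 ≥ 0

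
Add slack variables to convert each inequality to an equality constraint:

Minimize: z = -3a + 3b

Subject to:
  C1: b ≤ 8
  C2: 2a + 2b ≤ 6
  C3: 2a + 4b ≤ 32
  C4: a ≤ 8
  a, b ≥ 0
min z = -3a + 3b

s.t.
  b + s1 = 8
  2a + 2b + s2 = 6
  2a + 4b + s3 = 32
  a + s4 = 8
  a, b, s1, s2, s3, s4 ≥ 0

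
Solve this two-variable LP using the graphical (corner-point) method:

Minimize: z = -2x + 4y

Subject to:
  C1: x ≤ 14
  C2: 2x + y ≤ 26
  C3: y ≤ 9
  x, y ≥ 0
x = 13, y = 0, z = -26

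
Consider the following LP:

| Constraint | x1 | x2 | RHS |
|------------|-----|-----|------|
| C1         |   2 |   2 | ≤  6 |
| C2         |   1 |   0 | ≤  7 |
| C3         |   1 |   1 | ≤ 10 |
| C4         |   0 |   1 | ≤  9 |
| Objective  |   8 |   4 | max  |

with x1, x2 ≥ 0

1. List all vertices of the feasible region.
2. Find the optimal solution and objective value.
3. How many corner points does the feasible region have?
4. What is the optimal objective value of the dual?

1. (0, 0), (3, 0), (0, 3)
2. x1 = 3, x2 = 0, z = 24
3. 3
4. 24 (by strong duality, equal to the primal optimum)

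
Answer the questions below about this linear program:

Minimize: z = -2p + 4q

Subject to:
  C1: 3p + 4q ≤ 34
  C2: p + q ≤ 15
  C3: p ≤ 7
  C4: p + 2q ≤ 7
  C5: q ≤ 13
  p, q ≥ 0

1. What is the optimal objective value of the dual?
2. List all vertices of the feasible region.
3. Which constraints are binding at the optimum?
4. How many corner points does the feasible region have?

1. -14 (by strong duality, equal to the primal optimum)
2. (0, 0), (7, 0), (0, 3.5)
3. C3, C4, q ≥ 0
4. 3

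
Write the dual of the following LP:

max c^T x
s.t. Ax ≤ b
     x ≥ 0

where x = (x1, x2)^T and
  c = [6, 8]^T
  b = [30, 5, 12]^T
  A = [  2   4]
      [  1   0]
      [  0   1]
Minimize: z = 30y1 + 5y2 + 12y3

Subject to:
  C1: -2y1 - y2 ≤ -6
  C2: -4y1 - y3 ≤ -8
  y1, y2, y3 ≥ 0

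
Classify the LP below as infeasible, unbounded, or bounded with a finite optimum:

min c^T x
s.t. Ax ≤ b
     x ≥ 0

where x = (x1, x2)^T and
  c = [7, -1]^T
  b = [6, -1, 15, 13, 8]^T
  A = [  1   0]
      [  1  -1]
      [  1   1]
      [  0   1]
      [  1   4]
The point (0, 2) satisfies every constraint, so the LP is feasible; the constraints give x1 ≤ 6 and x2 ≤ 13, which with x1, x2 ≥ 0 keep the feasible region inside a bounded box. A feasible, bounded LP attains a finite optimum at a vertex.

Evaluating z = 7x1 - x2 at each vertex:
  (0, 1): z = -1
  (0.8, 1.8): z = 3.8
  (0, 2): z = -2

Bounded optimum: z* = -2 at (0, 2).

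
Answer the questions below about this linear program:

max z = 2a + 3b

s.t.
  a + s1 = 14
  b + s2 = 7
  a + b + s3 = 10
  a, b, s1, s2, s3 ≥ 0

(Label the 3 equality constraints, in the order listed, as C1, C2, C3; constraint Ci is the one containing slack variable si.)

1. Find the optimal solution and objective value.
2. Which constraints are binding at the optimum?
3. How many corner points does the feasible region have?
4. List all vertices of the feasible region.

1. a = 3, b = 7, z = 27
2. C2, C3
3. 4
4. (0, 0), (10, 0), (3, 7), (0, 7)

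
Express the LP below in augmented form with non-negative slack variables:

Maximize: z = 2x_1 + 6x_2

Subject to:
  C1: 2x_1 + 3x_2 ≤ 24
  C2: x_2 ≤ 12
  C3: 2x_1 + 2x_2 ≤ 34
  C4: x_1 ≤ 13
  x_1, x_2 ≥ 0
max z = 2x_1 + 6x_2

s.t.
  2x_1 + 3x_2 + s1 = 24
  x_2 + s2 = 12
  2x_1 + 2x_2 + s3 = 34
  x_1 + s4 = 13
  x_1, x_2, s1, s2, s3, s4 ≥ 0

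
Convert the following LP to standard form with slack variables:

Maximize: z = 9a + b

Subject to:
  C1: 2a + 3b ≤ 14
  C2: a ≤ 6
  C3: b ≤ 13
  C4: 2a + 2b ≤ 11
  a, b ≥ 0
max z = 9a + b

s.t.
  2a + 3b + s1 = 14
  a + s2 = 6
  b + s3 = 13
  2a + 2b + s4 = 11
  a, b, s1, s2, s3, s4 ≥ 0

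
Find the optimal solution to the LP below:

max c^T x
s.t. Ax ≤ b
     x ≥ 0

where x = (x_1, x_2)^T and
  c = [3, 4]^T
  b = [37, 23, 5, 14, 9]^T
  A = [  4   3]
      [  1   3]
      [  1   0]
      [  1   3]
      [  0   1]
x_1 = 5, x_2 = 3, z = 27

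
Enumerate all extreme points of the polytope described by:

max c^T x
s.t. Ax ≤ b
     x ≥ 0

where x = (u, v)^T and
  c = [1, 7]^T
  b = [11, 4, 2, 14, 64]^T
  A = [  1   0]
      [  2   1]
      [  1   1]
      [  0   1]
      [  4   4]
Each vertex is the intersection of two constraint boundaries that also satisfies all remaining constraints:
  u = 0 and v = 0 → (0, 0)
  2u + v = 4 and u + v = 2 → (2, 0)
  u + v = 2 and u = 0 → (0, 2)

Vertices: (0, 0), (2, 0), (0, 2)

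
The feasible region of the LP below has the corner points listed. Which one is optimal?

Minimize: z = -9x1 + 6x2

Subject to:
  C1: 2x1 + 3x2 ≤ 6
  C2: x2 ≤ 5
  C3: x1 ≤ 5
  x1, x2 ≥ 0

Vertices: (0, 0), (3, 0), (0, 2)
Evaluating z = -9x1 + 6x2 at each vertex:
  (0, 0): z = 0
  (3, 0): z = -27
  (0, 2): z = 12

The smallest value is z = -27, attained at (3, 0).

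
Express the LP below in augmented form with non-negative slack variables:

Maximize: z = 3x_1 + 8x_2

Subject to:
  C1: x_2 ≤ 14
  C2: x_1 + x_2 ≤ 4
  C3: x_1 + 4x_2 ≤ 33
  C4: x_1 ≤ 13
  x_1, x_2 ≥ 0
max z = 3x_1 + 8x_2

s.t.
  x_2 + s1 = 14
  x_1 + x_2 + s2 = 4
  x_1 + 4x_2 + s3 = 33
  x_1 + s4 = 13
  x_1, x_2, s1, s2, s3, s4 ≥ 0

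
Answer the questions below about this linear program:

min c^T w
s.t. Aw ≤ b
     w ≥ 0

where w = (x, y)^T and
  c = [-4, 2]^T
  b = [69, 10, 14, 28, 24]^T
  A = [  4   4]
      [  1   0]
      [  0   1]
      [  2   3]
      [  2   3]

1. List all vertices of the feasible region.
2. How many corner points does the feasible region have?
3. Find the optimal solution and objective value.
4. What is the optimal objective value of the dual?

1. (0, 0), (10, 0), (10, 1.333), (0, 8)
2. 4
3. x = 10, y = 0, z = -40
4. -40 (by strong duality, equal to the primal optimum)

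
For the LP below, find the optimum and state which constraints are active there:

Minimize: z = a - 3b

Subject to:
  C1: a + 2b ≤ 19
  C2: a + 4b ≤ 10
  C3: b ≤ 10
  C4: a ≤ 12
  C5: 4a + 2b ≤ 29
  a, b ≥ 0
Optimal: a = 0, b = 2.5
Slack at optimum:
  C1: slack = 14
  C2: slack = 0 (binding)
  C3: slack = 7.5
  C4: slack = 12
  C5: slack = 24
  a ≥ 0: a = 0 (binding)
  b ≥ 0: b = 2.5
Binding constraints: C2, a ≥ 0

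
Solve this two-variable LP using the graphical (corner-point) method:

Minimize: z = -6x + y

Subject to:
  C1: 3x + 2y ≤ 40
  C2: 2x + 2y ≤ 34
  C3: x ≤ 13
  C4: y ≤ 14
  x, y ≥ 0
Each vertex is the intersection of two constraint boundaries that also satisfies all remaining constraints:
  x = 0 and y = 0 → (0, 0)
  x = 13 and y = 0 → (13, 0)
  3x + 2y = 40 and x = 13 → (13, 0.5)
  3x + 2y = 40 and 2x + 2y = 34 → (6, 11)
  2x + 2y = 34 and y = 14 → (3, 14)
  y = 14 and x = 0 → (0, 14)

Evaluating z = -6x + y at each vertex:
  (0, 0): z = 0
  (13, 0): z = -78
  (13, 0.5): z = -77.5
  (6, 11): z = -25
  (3, 14): z = -4
  (0, 14): z = 14

The minimum is at (13, 0) with z = -78.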